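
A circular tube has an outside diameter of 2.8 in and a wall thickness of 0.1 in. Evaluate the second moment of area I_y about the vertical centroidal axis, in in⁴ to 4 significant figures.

Treat the section as a set of non-overlapping primitives; coordinates are from the bounding-box lower-left.
Outer circle: ⌀2.8, A = 6.15752 in², x = 1.4 in, Ī = 3.01719 in⁴.
Bore (subtracted): ⌀2.6, A = 5.30929 in², x = 1.4 in, Ī = 2.24318 in⁴.
By symmetry the centroid is at mid-width, x̄ = 1.4 in.
All pieces are centred on the vertical centroidal axis, so I = ΣĪ (holes subtracted) = 0.77401 in⁴.

I_y ≈ 0.7740 in⁴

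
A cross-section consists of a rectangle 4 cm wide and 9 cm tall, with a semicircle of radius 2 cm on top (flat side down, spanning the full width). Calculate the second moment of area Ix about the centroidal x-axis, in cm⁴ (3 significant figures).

Ix ≈ 398 cm⁴

Break the section into simple shapes (no overlaps), measuring from the bottom-left corner of the bounding box.
Rectangular body: 4 × 9, A = 36 cm², y = 4.5 cm, Ī = 243 cm⁴.
Semicircular cap: semicircle r = 2, A = 6.2832 cm², y = 9.8488 cm, Ī = 1.7561 cm⁴.
Centroid: ȳ = ΣA·y / ΣA = 5.2948 cm.
Transfer each piece to the centroidal x-axis using Ī + A·d² with d = y − 5.2948:
  rectangular body: d = -0.79482 cm → contributes +265.74 cm⁴
  semicircular cap: d = 4.554 cm → contributes +132.06 cm⁴
Total I = 397.81 cm⁴.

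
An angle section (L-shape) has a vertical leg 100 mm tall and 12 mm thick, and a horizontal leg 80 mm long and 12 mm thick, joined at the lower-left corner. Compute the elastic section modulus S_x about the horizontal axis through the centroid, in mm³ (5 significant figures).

Treat the section as a set of non-overlapping primitives; coordinates are from the bounding-box lower-left.
Vertical leg: 12 × 100, A = 1 200 mm², y = 50 mm, Ī = 1 000 000 mm⁴.
Horizontal leg (remainder): 68 × 12, A = 816 mm², y = 6 mm, Ī = 9 792 mm⁴.
Centroid: ȳ = ΣA·y / ΣA = 32.19048 mm.
Transfer each piece to the horizontal axis through the centroid using Ī + A·d² with d = y − 32.19048:
  vertical leg: d = 17.80952 mm → contributes +1 380 615 mm⁴
  horizontal leg (remainder): d = -26.19048 mm → contributes +569519.9 mm⁴
Total I = 1 950 135 mm⁴.
Extreme fibre distance c = 67.80952 mm; S = I/c = 28759.01 mm³.

S_x ≈ 2.8759 × 10⁴ mm³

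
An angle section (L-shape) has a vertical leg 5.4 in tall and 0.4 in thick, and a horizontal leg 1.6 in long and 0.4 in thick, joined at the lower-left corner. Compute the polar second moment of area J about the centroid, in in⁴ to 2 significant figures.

J ≈ 8.0 in⁴

Decompose the section into non-overlapping parts with the origin at the bottom-left of its bounding rectangle.
Vertical leg: 0.4 × 5.4, A = 2.16 in², y = 2.7 in, Ī = 5.249 in⁴.
Horizontal leg (remainder): 1.2 × 0.4, A = 0.48 in², y = 0.2 in, Ī = 0.0064 in⁴.
Centroid: ȳ = ΣA·y / ΣA = 2.245 in.
Transfer each piece to the centroidal x-axis using Ī + A·d² with d = y − 2.245:
  vertical leg: d = 0.4545 in → contributes +5.695 in⁴
  horizontal leg (remainder): d = -2.045 in → contributes +2.015 in⁴
Total I = 7.71 in⁴.
For the y-axis: x̄ = 0.3455 in.
Repeating about the centroidal y-axis gives I_y = 0.3377 in⁴.
Polar second moment: J = I_x + I_y = 8.047 in⁴.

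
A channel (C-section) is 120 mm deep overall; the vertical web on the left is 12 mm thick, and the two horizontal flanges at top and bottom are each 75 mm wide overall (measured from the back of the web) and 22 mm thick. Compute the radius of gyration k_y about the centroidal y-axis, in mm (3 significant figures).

Treat the section as a set of non-overlapping primitives; coordinates are from the bounding-box lower-left.
Web: 12 × 120, A = 1 440 mm², x = 6 mm, Ī = 17 280 mm⁴.
Top flange (beyond web): 63 × 22, A = 1 386 mm², x = 43.5 mm, Ī = 458 420 mm⁴.
Bottom flange (beyond web): 63 × 22, A = 1 386 mm², x = 43.5 mm, Ī = 458 420 mm⁴.
Centroid: x̄ = ΣA·x / ΣA = 30.679 mm.
Transfer each piece to the centroidal y-axis using Ī + A·d² with d = x − 30.679:
  web: d = -24.679 mm → contributes +894 351 mm⁴
  top flange (beyond web): d = 12.821 mm → contributes +686 230 mm⁴
  bottom flange (beyond web): d = 12.821 mm → contributes +686 230 mm⁴
Total I = 2 266 811 mm⁴.
Radius of gyration: k = √(I/A) = √(2 266 811 / 4 212) = 23.199 mm.

k_y ≈ 23.2 mm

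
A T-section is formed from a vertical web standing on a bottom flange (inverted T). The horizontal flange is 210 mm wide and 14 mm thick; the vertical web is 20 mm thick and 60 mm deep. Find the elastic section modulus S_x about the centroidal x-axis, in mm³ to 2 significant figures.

Split into non-overlapping primitives; take the origin at the lower-left of the bounding box.
Flange: 210 × 14, A = 2 940 mm², y = 7 mm, Ī = 48 020 mm⁴.
Web: 20 × 60, A = 1 200 mm², y = 44 mm, Ī = 360 000 mm⁴.
Centroid: ȳ = ΣA·y / ΣA = 17.72 mm.
Transfer each piece to the centroidal x-axis using Ī + A·d² with d = y − 17.72:
  flange: d = -10.72 mm → contributes +386 172 mm⁴
  web: d = 26.28 mm → contributes +1 188 474 mm⁴
Total I = 1 574 646 mm⁴.
Extreme fibre distance c = 56.28 mm; S = I/c = 27 981 mm³.

S_x ≈ 2.8 × 10⁴ mm³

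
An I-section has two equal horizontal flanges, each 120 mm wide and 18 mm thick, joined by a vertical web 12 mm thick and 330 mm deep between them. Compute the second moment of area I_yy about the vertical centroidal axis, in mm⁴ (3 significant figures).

I_yy ≈ 5.23 × 10⁶ mm⁴

Decompose the section into non-overlapping parts with the origin at the bottom-left of its bounding rectangle.
Bottom flange: 120 × 18, A = 2 160 mm², x = 60 mm, Ī = 2 592 000 mm⁴.
Web: 12 × 330, A = 3 960 mm², x = 60 mm, Ī = 47 520 mm⁴.
Top flange: 120 × 18, A = 2 160 mm², x = 60 mm, Ī = 2 592 000 mm⁴.
By symmetry the centroid is at mid-width, x̄ = 60 mm.
All pieces are centred on the vertical centroidal axis, so I = ΣĪ = 5 231 520 mm⁴.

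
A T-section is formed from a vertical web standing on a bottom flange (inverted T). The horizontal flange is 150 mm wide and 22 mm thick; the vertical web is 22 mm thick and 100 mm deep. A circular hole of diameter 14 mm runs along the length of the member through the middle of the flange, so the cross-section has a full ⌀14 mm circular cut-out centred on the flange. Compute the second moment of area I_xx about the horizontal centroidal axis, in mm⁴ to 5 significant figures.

I_xx ≈ 6.7820 × 10⁶ mm⁴

Break the section into simple shapes (no overlaps), measuring from the bottom-left corner of the bounding box.
Flange: 150 × 22, A = 3 300 mm², y = 11 mm, Ī = 133 100 mm⁴.
Web: 22 × 100, A = 2 200 mm², y = 72 mm, Ī = 1 833 333 mm⁴.
Hole (subtracted): ⌀14, A = 153.938 mm², y = 11 mm, Ī = 1885.741 mm⁴.
Centroid: ȳ = ΣA·y / ΣA = 36.10259 mm.
Transfer each piece to the horizontal centroidal axis using Ī + A·d² with d = y − 36.10259:
  flange: d = -25.10259 mm → contributes +2 212 562 mm⁴
  web: d = 35.89741 mm → contributes +4 668 306 mm⁴
  hole: d = -25.10259 mm → contributes −98888.26 mm⁴
Total I = 6 781 980 mm⁴.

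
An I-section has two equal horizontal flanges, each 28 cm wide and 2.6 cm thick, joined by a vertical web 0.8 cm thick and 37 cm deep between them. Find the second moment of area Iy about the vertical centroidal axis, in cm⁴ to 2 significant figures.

Break the section into simple shapes (no overlaps), measuring from the bottom-left corner of the bounding box.
Bottom flange: 28 × 2.6, A = 72.8 cm², x = 14 cm, Ī = 4 756 cm⁴.
Web: 0.8 × 37, A = 29.6 cm², x = 14 cm, Ī = 1.579 cm⁴.
Top flange: 28 × 2.6, A = 72.8 cm², x = 14 cm, Ī = 4 756 cm⁴.
By symmetry the centroid is at mid-width, x̄ = 14 cm.
All pieces are centred on the vertical centroidal axis, so I = ΣĪ = 9 514 cm⁴.

Iy ≈ 9500 cm⁴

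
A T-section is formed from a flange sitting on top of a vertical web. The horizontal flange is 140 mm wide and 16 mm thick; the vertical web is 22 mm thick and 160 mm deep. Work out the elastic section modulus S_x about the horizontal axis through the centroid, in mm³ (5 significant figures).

S_x ≈ 1.5897 × 10⁵ mm³

Treat the section as a set of non-overlapping primitives; coordinates are from the bounding-box lower-left.
Flange: 140 × 16, A = 2 240 mm², y = 168 mm, Ī = 47786.67 mm⁴.
Web: 22 × 160, A = 3 520 mm², y = 80 mm, Ī = 7 509 333 mm⁴.
Centroid: ȳ = ΣA·y / ΣA = 114.2222 mm.
Transfer each piece to the horizontal axis through the centroid using Ī + A·d² with d = y − 114.2222:
  flange: d = 53.77778 mm → contributes +6 525 977 mm⁴
  web: d = -34.22222 mm → contributes +11 631 818 mm⁴
Total I = 18 157 796 mm⁴.
Extreme fibre distance c = 114.2222 mm; S = I/c = 158 969 mm³.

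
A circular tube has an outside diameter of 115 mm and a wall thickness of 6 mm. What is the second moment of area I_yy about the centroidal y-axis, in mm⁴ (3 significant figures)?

Treat the section as a set of non-overlapping primitives; coordinates are from the bounding-box lower-left.
Outer circle: ⌀115, A = 10 387 mm², x = 57.5 mm, Ī = 8 585 414 mm⁴.
Bore (subtracted): ⌀103, A = 8332.3 mm², x = 57.5 mm, Ī = 5 524 828 mm⁴.
By symmetry the centroid is at mid-width, x̄ = 57.5 mm.
All pieces are centred on the centroidal y-axis, so I = ΣĪ (holes subtracted) = 3 060 586 mm⁴.

I_yy ≈ 3.06 × 10⁶ mm⁴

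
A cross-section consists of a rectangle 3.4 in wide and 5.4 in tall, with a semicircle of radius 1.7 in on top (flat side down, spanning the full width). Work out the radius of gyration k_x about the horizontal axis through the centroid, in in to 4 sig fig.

k_x ≈ 1.962 in

Break the section into simple shapes (no overlaps), measuring from the bottom-left corner of the bounding box.
Rectangular body: 3.4 × 5.4, A = 18.36 in², y = 2.7 in, Ī = 44.6148 in⁴.
Semicircular cap: semicircle r = 1.7, A = 4.5396 in², y = 6.1215 in, Ī = 0.916701 in⁴.
Centroid: ȳ = ΣA·y / ΣA = 3.37828 in.
Transfer each piece to the horizontal axis through the centroid using Ī + A·d² with d = y − 3.37828:
  rectangular body: d = -0.678276 in → contributes +53.0615 in⁴
  semicircular cap: d = 2.74323 in → contributes +35.0785 in⁴
Total I = 88.14 in⁴.
Radius of gyration: k = √(I/A) = √(88.14 / 22.8996) = 1.96188 in.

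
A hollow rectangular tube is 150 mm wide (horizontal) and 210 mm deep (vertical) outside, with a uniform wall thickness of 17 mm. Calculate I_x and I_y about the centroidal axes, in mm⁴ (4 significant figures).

I_x ≈ 6.306 × 10⁷ mm⁴, I_y ≈ 3.617 × 10⁷ mm⁴

Split into non-overlapping primitives; take the origin at the lower-left of the bounding box.
Outer rectangle: 150 × 210, A = 31 500 mm², y = 105 mm, Ī = 115 762 500 mm⁴.
Inner void (subtracted): 116 × 176, A = 20 416 mm², y = 105 mm, Ī = 52 700 501 mm⁴.
By symmetry the centroid is at mid-height, ȳ = 105 mm.
All pieces are centred on the centroidal x-axis, so I = ΣĪ (holes subtracted) = 63 061 999 mm⁴.
Repeating about the centroidal y-axis gives I_y = 36 169 359 mm⁴.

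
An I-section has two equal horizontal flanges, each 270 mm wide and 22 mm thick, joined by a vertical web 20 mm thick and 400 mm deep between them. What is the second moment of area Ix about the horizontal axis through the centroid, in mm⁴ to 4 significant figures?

Ix ≈ 6.361 × 10⁸ mm⁴

Decompose the section into non-overlapping parts with the origin at the bottom-left of its bounding rectangle.
Bottom flange: 270 × 22, A = 5 940 mm², y = 11 mm, Ī = 239 580 mm⁴.
Web: 20 × 400, A = 8 000 mm², y = 222 mm, Ī = 106 666 667 mm⁴.
Top flange: 270 × 22, A = 5 940 mm², y = 433 mm, Ī = 239 580 mm⁴.
By symmetry the centroid is at mid-height, ȳ = 222 mm.
Transfer each piece to the horizontal axis through the centroid using Ī + A·d² with d = y − 222:
  bottom flange: d = -211 mm → contributes +264 694 320 mm⁴
  web: d = 0 mm → contributes +106 666 667 mm⁴
  top flange: d = 211 mm → contributes +264 694 320 mm⁴
Total I = 636 055 307 mm⁴.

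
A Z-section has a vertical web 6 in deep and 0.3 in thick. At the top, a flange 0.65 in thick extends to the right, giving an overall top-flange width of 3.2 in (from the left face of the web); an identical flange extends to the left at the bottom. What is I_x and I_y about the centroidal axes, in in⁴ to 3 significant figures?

I_x ≈ 32.5 in⁴, I_y ≈ 12.3 in⁴

Break the section into simple shapes (no overlaps), measuring from the bottom-left corner of the bounding box.
Web: 0.3 × 6, A = 1.8 in², y = 3 in, Ī = 5.4 in⁴.
Top flange (beyond web): 2.9 × 0.65, A = 1.885 in², y = 5.675 in, Ī = 0.066368 in⁴.
Bottom flange (beyond web): 2.9 × 0.65, A = 1.885 in², y = 0.325 in, Ī = 0.066368 in⁴.
Centroid: ȳ = ΣA·y / ΣA = 3 in.
Transfer each piece to the centroidal x-axis using Ī + A·d² with d = y − 3:
  web: d = 0 in → contributes +5.4 in⁴
  top flange (beyond web): d = 2.675 in → contributes +13.555 in⁴
  bottom flange (beyond web): d = -2.675 in → contributes +13.555 in⁴
Total I = 32.509 in⁴.
For the y-axis: x̄ = 3.05 in.
Repeating about the centroidal y-axis gives I_y = 12.307 in⁴.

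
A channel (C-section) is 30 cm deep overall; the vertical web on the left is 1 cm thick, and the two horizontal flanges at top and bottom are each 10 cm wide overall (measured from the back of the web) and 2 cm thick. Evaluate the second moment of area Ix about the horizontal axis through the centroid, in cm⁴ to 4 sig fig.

Treat the section as a set of non-overlapping primitives; coordinates are from the bounding-box lower-left.
Web: 1 × 30, A = 30 cm², y = 15 cm, Ī = 2 250 cm⁴.
Top flange (beyond web): 9 × 2, A = 18 cm², y = 29 cm, Ī = 6 cm⁴.
Bottom flange (beyond web): 9 × 2, A = 18 cm², y = 1 cm, Ī = 6 cm⁴.
By symmetry the centroid is at mid-height, ȳ = 15 cm.
Transfer each piece to the horizontal axis through the centroid using Ī + A·d² with d = y − 15:
  web: d = 0 cm → contributes +2 250 cm⁴
  top flange (beyond web): d = 14 cm → contributes +3 534 cm⁴
  bottom flange (beyond web): d = -14 cm → contributes +3 534 cm⁴
Total I = 9 318 cm⁴.

Ix ≈ 9318 cm⁴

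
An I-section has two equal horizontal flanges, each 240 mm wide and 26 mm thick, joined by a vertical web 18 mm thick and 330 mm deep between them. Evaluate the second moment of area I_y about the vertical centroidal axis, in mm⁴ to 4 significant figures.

I_y ≈ 6.006 × 10⁷ mm⁴

Treat the section as a set of non-overlapping primitives; coordinates are from the bounding-box lower-left.
Bottom flange: 240 × 26, A = 6 240 mm², x = 120 mm, Ī = 29 952 000 mm⁴.
Web: 18 × 330, A = 5 940 mm², x = 120 mm, Ī = 160 380 mm⁴.
Top flange: 240 × 26, A = 6 240 mm², x = 120 mm, Ī = 29 952 000 mm⁴.
By symmetry the centroid is at mid-width, x̄ = 120 mm.
All pieces are centred on the vertical centroidal axis, so I = ΣĪ = 60 064 380 mm⁴.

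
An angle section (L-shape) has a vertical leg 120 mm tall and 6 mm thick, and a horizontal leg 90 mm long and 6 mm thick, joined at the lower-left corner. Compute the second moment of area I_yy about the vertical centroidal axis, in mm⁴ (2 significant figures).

Split into non-overlapping primitives; take the origin at the lower-left of the bounding box.
Vertical leg: 6 × 120, A = 720 mm², x = 3 mm, Ī = 2 160 mm⁴.
Horizontal leg (remainder): 84 × 6, A = 504 mm², x = 48 mm, Ī = 296 352 mm⁴.
Centroid: x̄ = ΣA·x / ΣA = 21.53 mm.
Transfer each piece to the vertical centroidal axis using Ī + A·d² with d = x − 21.53:
  vertical leg: d = -18.53 mm → contributes +249 364 mm⁴
  horizontal leg (remainder): d = 26.47 mm → contributes +649 501 mm⁴
Total I = 898 865 mm⁴.

I_yy ≈ 9.0 × 10⁵ mm⁴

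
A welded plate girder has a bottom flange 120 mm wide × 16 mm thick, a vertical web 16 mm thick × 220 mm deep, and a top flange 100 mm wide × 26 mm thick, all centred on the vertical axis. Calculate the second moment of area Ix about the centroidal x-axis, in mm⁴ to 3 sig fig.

Treat the section as a set of non-overlapping primitives; coordinates are from the bounding-box lower-left.
Bottom plate: 120 × 16, A = 1 920 mm², y = 8 mm, Ī = 40 960 mm⁴.
Web plate: 16 × 220, A = 3 520 mm², y = 126 mm, Ī = 14 197 333 mm⁴.
Top plate: 100 × 26, A = 2 600 mm², y = 249 mm, Ī = 146 467 mm⁴.
Centroid: ȳ = ΣA·y / ΣA = 137.6 mm.
Transfer each piece to the centroidal x-axis using Ī + A·d² with d = y − 137.6:
  bottom plate: d = -129.6 mm → contributes +32 288 102 mm⁴
  web plate: d = -11.597 mm → contributes +14 670 741 mm⁴
  top plate: d = 111.4 mm → contributes +32 414 092 mm⁴
Total I = 79 372 934 mm⁴.

Ix ≈ 7.94 × 10⁷ mm⁴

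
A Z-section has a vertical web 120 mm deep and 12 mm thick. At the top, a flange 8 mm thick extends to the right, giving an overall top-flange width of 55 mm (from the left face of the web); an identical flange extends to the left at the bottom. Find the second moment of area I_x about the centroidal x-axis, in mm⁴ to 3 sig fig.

I_x ≈ 3.89 × 10⁶ mm⁴

Break the section into simple shapes (no overlaps), measuring from the bottom-left corner of the bounding box.
Web: 12 × 120, A = 1 440 mm², y = 60 mm, Ī = 1 728 000 mm⁴.
Top flange (beyond web): 43 × 8, A = 344 mm², y = 116 mm, Ī = 1834.7 mm⁴.
Bottom flange (beyond web): 43 × 8, A = 344 mm², y = 4 mm, Ī = 1834.7 mm⁴.
Centroid: ȳ = ΣA·y / ΣA = 60 mm.
Transfer each piece to the centroidal x-axis using Ī + A·d² with d = y − 60:
  web: d = 0 mm → contributes +1 728 000 mm⁴
  top flange (beyond web): d = 56 mm → contributes +1 080 619 mm⁴
  bottom flange (beyond web): d = -56 mm → contributes +1 080 619 mm⁴
Total I = 3 889 237 mm⁴.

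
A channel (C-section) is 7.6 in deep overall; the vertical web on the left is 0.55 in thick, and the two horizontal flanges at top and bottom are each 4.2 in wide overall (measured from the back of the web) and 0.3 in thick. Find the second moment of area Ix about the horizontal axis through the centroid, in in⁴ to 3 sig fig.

Ix ≈ 49.3 in⁴

Break the section into simple shapes (no overlaps), measuring from the bottom-left corner of the bounding box.
Web: 0.55 × 7.6, A = 4.18 in², y = 3.8 in, Ī = 20.12 in⁴.
Top flange (beyond web): 3.65 × 0.3, A = 1.095 in², y = 7.45 in, Ī = 0.0082125 in⁴.
Bottom flange (beyond web): 3.65 × 0.3, A = 1.095 in², y = 0.15 in, Ī = 0.0082125 in⁴.
By symmetry the centroid is at mid-height, ȳ = 3.8 in.
Transfer each piece to the horizontal axis through the centroid using Ī + A·d² with d = y − 3.8:
  web: d = 0 in → contributes +20.12 in⁴
  top flange (beyond web): d = 3.65 in → contributes +14.596 in⁴
  bottom flange (beyond web): d = -3.65 in → contributes +14.596 in⁴
Total I = 49.312 in⁴.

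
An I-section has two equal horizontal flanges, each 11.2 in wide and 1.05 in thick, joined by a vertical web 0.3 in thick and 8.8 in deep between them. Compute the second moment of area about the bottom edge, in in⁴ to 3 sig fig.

Decompose the section into non-overlapping parts with the origin at the bottom-left of its bounding rectangle.
Bottom flange: 11.2 × 1.05, A = 11.76 in², y = 0.525 in, Ī = 1.0805 in⁴.
Web: 0.3 × 8.8, A = 2.64 in², y = 5.45 in, Ī = 17.037 in⁴.
Top flange: 11.2 × 1.05, A = 11.76 in², y = 10.375 in, Ī = 1.0805 in⁴.
Transfer each piece to the base of the section using Ī + A·d² with d = y − 0:
  bottom flange: d = 0.525 in → contributes +4.3218 in⁴
  web: d = 5.45 in → contributes +95.451 in⁴
  top flange: d = 10.375 in → contributes +1266.9 in⁴
Total I = 1366.7 in⁴.

I_base ≈ 1370 in⁴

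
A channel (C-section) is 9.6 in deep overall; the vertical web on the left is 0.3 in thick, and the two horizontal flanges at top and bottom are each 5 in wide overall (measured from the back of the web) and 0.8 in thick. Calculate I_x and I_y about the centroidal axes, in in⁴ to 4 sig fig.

I_x ≈ 168.1 in⁴, I_y ≈ 26.88 in⁴

Decompose the section into non-overlapping parts with the origin at the bottom-left of its bounding rectangle.
Web: 0.3 × 9.6, A = 2.88 in², y = 4.8 in, Ī = 22.1184 in⁴.
Top flange (beyond web): 4.7 × 0.8, A = 3.76 in², y = 9.2 in, Ī = 0.200533 in⁴.
Bottom flange (beyond web): 4.7 × 0.8, A = 3.76 in², y = 0.4 in, Ī = 0.200533 in⁴.
By symmetry the centroid is at mid-height, ȳ = 4.8 in.
Transfer each piece to the centroidal x-axis using Ī + A·d² with d = y − 4.8:
  web: d = 0 in → contributes +22.1184 in⁴
  top flange (beyond web): d = 4.4 in → contributes +72.9941 in⁴
  bottom flange (beyond web): d = -4.4 in → contributes +72.9941 in⁴
Total I = 168.107 in⁴.
For the y-axis: x̄ = 1.95769 in.
Repeating about the centroidal y-axis gives I_y = 26.8801 in⁴.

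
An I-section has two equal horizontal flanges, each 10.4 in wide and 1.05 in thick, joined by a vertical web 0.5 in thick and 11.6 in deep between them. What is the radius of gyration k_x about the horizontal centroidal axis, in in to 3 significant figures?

k_x ≈ 5.83 in

Treat the section as a set of non-overlapping primitives; coordinates are from the bounding-box lower-left.
Bottom flange: 10.4 × 1.05, A = 10.92 in², y = 0.525 in, Ī = 1.0033 in⁴.
Web: 0.5 × 11.6, A = 5.8 in², y = 6.85 in, Ī = 65.037 in⁴.
Top flange: 10.4 × 1.05, A = 10.92 in², y = 13.175 in, Ī = 1.0033 in⁴.
By symmetry the centroid is at mid-height, ȳ = 6.85 in.
Transfer each piece to the horizontal centroidal axis using Ī + A·d² with d = y − 6.85:
  bottom flange: d = -6.325 in → contributes +437.86 in⁴
  web: d = 0 in → contributes +65.037 in⁴
  top flange: d = 6.325 in → contributes +437.86 in⁴
Total I = 940.77 in⁴.
Radius of gyration: k = √(I/A) = √(940.77 / 27.64) = 5.8341 in.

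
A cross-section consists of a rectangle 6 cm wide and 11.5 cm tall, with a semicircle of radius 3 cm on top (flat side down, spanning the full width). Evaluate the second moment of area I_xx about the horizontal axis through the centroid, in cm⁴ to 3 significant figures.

Break the section into simple shapes (no overlaps), measuring from the bottom-left corner of the bounding box.
Rectangular body: 6 × 11.5, A = 69 cm², y = 5.75 cm, Ī = 760.44 cm⁴.
Semicircular cap: semicircle r = 3, A = 14.137 cm², y = 12.773 cm, Ī = 8.8903 cm⁴.
Centroid: ȳ = ΣA·y / ΣA = 6.9443 cm.
Transfer each piece to the horizontal axis through the centroid using Ī + A·d² with d = y − 6.9443:
  rectangular body: d = -1.1943 cm → contributes +858.85 cm⁴
  semicircular cap: d = 5.829 cm → contributes +489.23 cm⁴
Total I = 1348.1 cm⁴.

I_xx ≈ 1350 cm⁴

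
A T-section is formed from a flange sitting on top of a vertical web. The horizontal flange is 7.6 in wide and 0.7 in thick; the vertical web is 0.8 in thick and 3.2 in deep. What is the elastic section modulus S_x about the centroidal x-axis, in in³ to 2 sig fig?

S_x ≈ 3.1 in³

Decompose the section into non-overlapping parts with the origin at the bottom-left of its bounding rectangle.
Flange: 7.6 × 0.7, A = 5.32 in², y = 3.55 in, Ī = 0.2172 in⁴.
Web: 0.8 × 3.2, A = 2.56 in², y = 1.6 in, Ī = 2.185 in⁴.
Centroid: ȳ = ΣA·y / ΣA = 2.916 in.
Transfer each piece to the centroidal x-axis using Ī + A·d² with d = y − 2.916:
  flange: d = 0.6335 in → contributes +2.352 in⁴
  web: d = -1.316 in → contributes +6.621 in⁴
Total I = 8.974 in⁴.
Extreme fibre distance c = 2.916 in; S = I/c = 3.077 in³.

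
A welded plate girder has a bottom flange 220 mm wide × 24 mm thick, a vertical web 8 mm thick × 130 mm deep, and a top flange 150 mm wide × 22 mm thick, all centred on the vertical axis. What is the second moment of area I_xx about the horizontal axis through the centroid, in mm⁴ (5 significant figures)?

I_xx ≈ 4.9695 × 10⁷ mm⁴

Break the section into simple shapes (no overlaps), measuring from the bottom-left corner of the bounding box.
Bottom plate: 220 × 24, A = 5 280 mm², y = 12 mm, Ī = 253 440 mm⁴.
Web plate: 8 × 130, A = 1 040 mm², y = 89 mm, Ī = 1 464 667 mm⁴.
Top plate: 150 × 22, A = 3 300 mm², y = 165 mm, Ī = 133 100 mm⁴.
Centroid: ȳ = ΣA·y / ΣA = 72.80873 mm.
Transfer each piece to the horizontal axis through the centroid using Ī + A·d² with d = y − 72.80873:
  bottom plate: d = -60.80873 mm → contributes +19 777 306 mm⁴
  web plate: d = 16.19127 mm → contributes +1 737 310 mm⁴
  top plate: d = 92.19127 mm → contributes +28 180 559 mm⁴
Total I = 49 695 175 mm⁴.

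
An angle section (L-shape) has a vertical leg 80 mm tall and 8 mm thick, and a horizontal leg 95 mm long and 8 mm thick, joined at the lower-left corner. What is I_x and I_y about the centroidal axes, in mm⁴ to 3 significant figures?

Decompose the section into non-overlapping parts with the origin at the bottom-left of its bounding rectangle.
Vertical leg: 8 × 80, A = 640 mm², y = 40 mm, Ī = 341 333 mm⁴.
Horizontal leg (remainder): 87 × 8, A = 696 mm², y = 4 mm, Ī = 3 712 mm⁴.
Centroid: ȳ = ΣA·y / ΣA = 21.246 mm.
Transfer each piece to the centroidal x-axis using Ī + A·d² with d = y − 21.246:
  vertical leg: d = 18.754 mm → contributes +566 441 mm⁴
  horizontal leg (remainder): d = -17.246 mm → contributes +210 708 mm⁴
Total I = 777 149 mm⁴.
For the y-axis: x̄ = 28.746 mm.
Repeating about the centroidal y-axis gives I_y = 1 194 679 mm⁴.

I_x ≈ 7.77 × 10⁵ mm⁴, I_y ≈ 1.19 × 10⁶ mm⁴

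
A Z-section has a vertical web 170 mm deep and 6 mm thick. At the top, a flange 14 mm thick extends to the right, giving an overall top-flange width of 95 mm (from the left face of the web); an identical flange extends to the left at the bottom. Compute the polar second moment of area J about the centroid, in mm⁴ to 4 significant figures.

J ≈ 2.493 × 10⁷ mm⁴

Treat the section as a set of non-overlapping primitives; coordinates are from the bounding-box lower-left.
Web: 6 × 170, A = 1 020 mm², y = 85 mm, Ī = 2 456 500 mm⁴.
Top flange (beyond web): 89 × 14, A = 1 246 mm², y = 163 mm, Ī = 20351.3 mm⁴.
Bottom flange (beyond web): 89 × 14, A = 1 246 mm², y = 7 mm, Ī = 20351.3 mm⁴.
Centroid: ȳ = ΣA·y / ΣA = 85 mm.
Transfer each piece to the centroidal x-axis using Ī + A·d² with d = y − 85:
  web: d = 0 mm → contributes +2 456 500 mm⁴
  top flange (beyond web): d = 78 mm → contributes +7 601 015 mm⁴
  bottom flange (beyond web): d = -78 mm → contributes +7 601 015 mm⁴
Total I = 17 658 531 mm⁴.
For the y-axis: x̄ = 92 mm.
Repeating about the centroidal y-axis gives I_y = 7 270 563 mm⁴.
Polar second moment: J = I_x + I_y = 24 929 093 mm⁴.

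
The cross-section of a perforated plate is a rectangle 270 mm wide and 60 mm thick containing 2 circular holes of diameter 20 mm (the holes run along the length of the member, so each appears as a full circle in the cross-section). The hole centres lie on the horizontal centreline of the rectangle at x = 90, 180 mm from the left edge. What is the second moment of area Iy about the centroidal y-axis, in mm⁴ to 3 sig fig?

Treat the section as a set of non-overlapping primitives; coordinates are from the bounding-box lower-left.
Plate: 270 × 60, A = 16 200 mm², x = 135 mm, Ī = 98 415 000 mm⁴.
Hole 1 (subtracted): ⌀20, A = 314.16 mm², x = 90 mm, Ī = 7 854 mm⁴.
Hole 2 (subtracted): ⌀20, A = 314.16 mm², x = 180 mm, Ī = 7 854 mm⁴.
By symmetry the centroid is at mid-width, x̄ = 135 mm.
Transfer each piece to the centroidal y-axis using Ī + A·d² with d = x − 135:
  plate: d = 0 mm → contributes +98 415 000 mm⁴
  hole 1: d = -45 mm → contributes −644 026 mm⁴
  hole 2: d = 45 mm → contributes −644 026 mm⁴
Total I = 97 126 947 mm⁴.

Iy ≈ 9.71 × 10⁷ mm⁴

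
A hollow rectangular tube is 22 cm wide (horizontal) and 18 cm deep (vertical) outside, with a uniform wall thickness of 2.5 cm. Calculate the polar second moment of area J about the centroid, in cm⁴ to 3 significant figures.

Break the section into simple shapes (no overlaps), measuring from the bottom-left corner of the bounding box.
Outer rectangle: 22 × 18, A = 396 cm², y = 9 cm, Ī = 10 692 cm⁴.
Inner void (subtracted): 17 × 13, A = 221 cm², y = 9 cm, Ī = 3112.4 cm⁴.
By symmetry the centroid is at mid-height, ȳ = 9 cm.
All pieces are centred on the centroidal x-axis, so I = ΣĪ (holes subtracted) = 7579.6 cm⁴.
Repeating about the centroidal y-axis gives I_y = 10 650 cm⁴.
Polar second moment: J = I_x + I_y = 18 229 cm⁴.

J ≈ 1.82 × 10⁴ cm⁴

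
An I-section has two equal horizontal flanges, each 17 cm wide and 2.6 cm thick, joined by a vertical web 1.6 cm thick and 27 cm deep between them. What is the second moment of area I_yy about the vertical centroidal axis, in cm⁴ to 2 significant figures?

Treat the section as a set of non-overlapping primitives; coordinates are from the bounding-box lower-left.
Bottom flange: 17 × 2.6, A = 44.2 cm², x = 8.5 cm, Ī = 1 064 cm⁴.
Web: 1.6 × 27, A = 43.2 cm², x = 8.5 cm, Ī = 9.216 cm⁴.
Top flange: 17 × 2.6, A = 44.2 cm², x = 8.5 cm, Ī = 1 064 cm⁴.
By symmetry the centroid is at mid-width, x̄ = 8.5 cm.
All pieces are centred on the vertical centroidal axis, so I = ΣĪ = 2 138 cm⁴.

I_yy ≈ 2100 cm⁴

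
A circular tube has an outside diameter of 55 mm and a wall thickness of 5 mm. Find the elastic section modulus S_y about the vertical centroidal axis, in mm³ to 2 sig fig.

Decompose the section into non-overlapping parts with the origin at the bottom-left of its bounding rectangle.
Outer circle: ⌀55, A = 2 376 mm², x = 27.5 mm, Ī = 449 180 mm⁴.
Bore (subtracted): ⌀45, A = 1 590 mm², x = 27.5 mm, Ī = 201 289 mm⁴.
By symmetry the centroid is at mid-width, x̄ = 27.5 mm.
All pieces are centred on the vertical centroidal axis, so I = ΣĪ (holes subtracted) = 247 891 mm⁴.
Extreme fibre distance c = 27.5 mm; S = I/c = 9 014 mm³.

S_y ≈ 9000 mm³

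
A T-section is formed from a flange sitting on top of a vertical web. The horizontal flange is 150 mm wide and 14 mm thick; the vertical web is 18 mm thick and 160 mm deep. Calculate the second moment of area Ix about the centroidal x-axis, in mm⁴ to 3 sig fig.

Ix ≈ 1.54 × 10⁷ mm⁴

Treat the section as a set of non-overlapping primitives; coordinates are from the bounding-box lower-left.
Flange: 150 × 14, A = 2 100 mm², y = 167 mm, Ī = 34 300 mm⁴.
Web: 18 × 160, A = 2 880 mm², y = 80 mm, Ī = 6 144 000 mm⁴.
Centroid: ȳ = ΣA·y / ΣA = 116.69 mm.
Transfer each piece to the centroidal x-axis using Ī + A·d² with d = y − 116.69:
  flange: d = 50.313 mm → contributes +5 350 289 mm⁴
  web: d = -36.687 mm → contributes +10 020 242 mm⁴
Total I = 15 370 531 mm⁴.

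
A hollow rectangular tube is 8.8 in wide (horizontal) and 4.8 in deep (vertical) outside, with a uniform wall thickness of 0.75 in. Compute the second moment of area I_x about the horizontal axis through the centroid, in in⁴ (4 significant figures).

Decompose the section into non-overlapping parts with the origin at the bottom-left of its bounding rectangle.
Outer rectangle: 8.8 × 4.8, A = 42.24 in², y = 2.4 in, Ī = 81.1008 in⁴.
Inner void (subtracted): 7.3 × 3.3, A = 24.09 in², y = 2.4 in, Ī = 21.8617 in⁴.
By symmetry the centroid is at mid-height, ȳ = 2.4 in.
All pieces are centred on the horizontal axis through the centroid, so I = ΣĪ (holes subtracted) = 59.2391 in⁴.

I_x ≈ 59.24 in⁴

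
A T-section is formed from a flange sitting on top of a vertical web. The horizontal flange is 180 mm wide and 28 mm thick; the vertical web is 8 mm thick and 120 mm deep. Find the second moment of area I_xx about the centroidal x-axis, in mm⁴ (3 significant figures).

Split into non-overlapping primitives; take the origin at the lower-left of the bounding box.
Flange: 180 × 28, A = 5 040 mm², y = 134 mm, Ī = 329 280 mm⁴.
Web: 8 × 120, A = 960 mm², y = 60 mm, Ī = 1 152 000 mm⁴.
Centroid: ȳ = ΣA·y / ΣA = 122.16 mm.
Transfer each piece to the centroidal x-axis using Ī + A·d² with d = y − 122.16:
  flange: d = 11.84 mm → contributes +1 035 815 mm⁴
  web: d = -62.16 mm → contributes +4 861 311 mm⁴
Total I = 5 897 126 mm⁴.

I_xx ≈ 5.90 × 10⁶ mm⁴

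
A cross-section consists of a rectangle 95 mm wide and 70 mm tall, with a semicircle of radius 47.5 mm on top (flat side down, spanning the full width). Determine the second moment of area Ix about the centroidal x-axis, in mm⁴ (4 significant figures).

Split into non-overlapping primitives; take the origin at the lower-left of the bounding box.
Rectangular body: 95 × 70, A = 6 650 mm², y = 35 mm, Ī = 2 715 417 mm⁴.
Semicircular cap: semicircle r = 47.5, A = 3544.11 mm², y = 90.1596 mm, Ī = 558 736 mm⁴.
Centroid: ȳ = ΣA·y / ΣA = 54.1769 mm.
Transfer each piece to the centroidal x-axis using Ī + A·d² with d = y − 54.1769:
  rectangular body: d = -19.1769 mm → contributes +5 160 986 mm⁴
  semicircular cap: d = 35.9827 mm → contributes +5 147 486 mm⁴
Total I = 10 308 472 mm⁴.

Ix ≈ 1.031 × 10⁷ mm⁴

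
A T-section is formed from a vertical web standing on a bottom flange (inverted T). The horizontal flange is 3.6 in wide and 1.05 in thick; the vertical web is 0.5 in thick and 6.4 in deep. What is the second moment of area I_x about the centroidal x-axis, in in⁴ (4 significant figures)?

I_x ≈ 35.32 in⁴

Decompose the section into non-overlapping parts with the origin at the bottom-left of its bounding rectangle.
Flange: 3.6 × 1.05, A = 3.78 in², y = 0.525 in, Ī = 0.347288 in⁴.
Web: 0.5 × 6.4, A = 3.2 in², y = 4.25 in, Ī = 10.9227 in⁴.
Centroid: ȳ = ΣA·y / ΣA = 2.23274 in.
Transfer each piece to the centroidal x-axis using Ī + A·d² with d = y − 2.23274:
  flange: d = -1.70774 in → contributes +11.3711 in⁴
  web: d = 2.01726 in → contributes +23.9446 in⁴
Total I = 35.3157 in⁴.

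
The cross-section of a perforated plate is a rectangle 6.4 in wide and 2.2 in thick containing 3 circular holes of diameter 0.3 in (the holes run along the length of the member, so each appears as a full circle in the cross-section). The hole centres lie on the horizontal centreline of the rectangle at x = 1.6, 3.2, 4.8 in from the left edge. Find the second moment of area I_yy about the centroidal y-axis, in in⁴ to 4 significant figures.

I_yy ≈ 47.70 in⁴

Break the section into simple shapes (no overlaps), measuring from the bottom-left corner of the bounding box.
Plate: 6.4 × 2.2, A = 14.08 in², x = 3.2 in, Ī = 48.0597 in⁴.
Hole 1 (subtracted): ⌀0.3, A = 0.0706858 in², x = 1.6 in, Ī = 0.000397608 in⁴.
Hole 2 (subtracted): ⌀0.3, A = 0.0706858 in², x = 3.2 in, Ī = 0.000397608 in⁴.
Hole 3 (subtracted): ⌀0.3, A = 0.0706858 in², x = 4.8 in, Ī = 0.000397608 in⁴.
By symmetry the centroid is at mid-width, x̄ = 3.2 in.
Transfer each piece to the centroidal y-axis using Ī + A·d² with d = x − 3.2:
  plate: d = 0 in → contributes +48.0597 in⁴
  hole 1: d = -1.6 in → contributes −0.181353 in⁴
  hole 2: d = 0 in → contributes −0.000397608 in⁴
  hole 3: d = 1.6 in → contributes −0.181353 in⁴
Total I = 47.6966 in⁴.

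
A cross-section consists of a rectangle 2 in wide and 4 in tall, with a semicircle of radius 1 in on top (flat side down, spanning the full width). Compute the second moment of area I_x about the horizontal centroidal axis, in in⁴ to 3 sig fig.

I_x ≈ 18.5 in⁴

Split into non-overlapping primitives; take the origin at the lower-left of the bounding box.
Rectangular body: 2 × 4, A = 8 in², y = 2 in, Ī = 10.667 in⁴.
Semicircular cap: semicircle r = 1, A = 1.5708 in², y = 4.4244 in, Ī = 0.10976 in⁴.
Centroid: ȳ = ΣA·y / ΣA = 2.3979 in.
Transfer each piece to the horizontal centroidal axis using Ī + A·d² with d = y − 2.3979:
  rectangular body: d = -0.3979 in → contributes +11.933 in⁴
  semicircular cap: d = 2.0265 in → contributes +6.5606 in⁴
Total I = 18.494 in⁴.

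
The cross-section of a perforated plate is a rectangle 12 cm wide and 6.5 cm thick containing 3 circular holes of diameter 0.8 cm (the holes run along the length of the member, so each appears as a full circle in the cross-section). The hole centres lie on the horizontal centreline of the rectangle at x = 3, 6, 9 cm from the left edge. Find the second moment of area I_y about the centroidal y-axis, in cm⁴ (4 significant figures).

Split into non-overlapping primitives; take the origin at the lower-left of the bounding box.
Plate: 12 × 6.5, A = 78 cm², x = 6 cm, Ī = 936 cm⁴.
Hole 1 (subtracted): ⌀0.8, A = 0.502655 cm², x = 3 cm, Ī = 0.0201062 cm⁴.
Hole 2 (subtracted): ⌀0.8, A = 0.502655 cm², x = 6 cm, Ī = 0.0201062 cm⁴.
Hole 3 (subtracted): ⌀0.8, A = 0.502655 cm², x = 9 cm, Ī = 0.0201062 cm⁴.
By symmetry the centroid is at mid-width, x̄ = 6 cm.
Transfer each piece to the centroidal y-axis using Ī + A·d² with d = x − 6:
  plate: d = 0 cm → contributes +936 cm⁴
  hole 1: d = -3 cm → contributes −4.544 cm⁴
  hole 2: d = 0 cm → contributes −0.0201062 cm⁴
  hole 3: d = 3 cm → contributes −4.544 cm⁴
Total I = 926.892 cm⁴.

I_y ≈ 926.9 cm⁴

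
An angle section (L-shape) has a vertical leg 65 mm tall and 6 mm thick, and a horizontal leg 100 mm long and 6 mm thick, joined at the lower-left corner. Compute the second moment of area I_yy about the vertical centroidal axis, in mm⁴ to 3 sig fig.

I_yy ≈ 9.93 × 10⁵ mm⁴

Treat the section as a set of non-overlapping primitives; coordinates are from the bounding-box lower-left.
Vertical leg: 6 × 65, A = 390 mm², x = 3 mm, Ī = 1 170 mm⁴.
Horizontal leg (remainder): 94 × 6, A = 564 mm², x = 53 mm, Ī = 415 292 mm⁴.
Centroid: x̄ = ΣA·x / ΣA = 32.56 mm.
Transfer each piece to the vertical centroidal axis using Ī + A·d² with d = x − 32.56:
  vertical leg: d = -29.56 mm → contributes +341 944 mm⁴
  horizontal leg (remainder): d = 20.44 mm → contributes +650 933 mm⁴
Total I = 992 877 mm⁴.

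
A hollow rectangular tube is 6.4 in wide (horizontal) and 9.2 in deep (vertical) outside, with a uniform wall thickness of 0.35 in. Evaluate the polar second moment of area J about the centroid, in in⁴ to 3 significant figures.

Break the section into simple shapes (no overlaps), measuring from the bottom-left corner of the bounding box.
Outer rectangle: 6.4 × 9.2, A = 58.88 in², y = 4.6 in, Ī = 415.3 in⁴.
Inner void (subtracted): 5.7 × 8.5, A = 48.45 in², y = 4.6 in, Ī = 291.71 in⁴.
By symmetry the centroid is at mid-height, ȳ = 4.6 in.
All pieces are centred on the centroidal x-axis, so I = ΣĪ (holes subtracted) = 123.59 in⁴.
Repeating about the centroidal y-axis gives I_y = 69.799 in⁴.
Polar second moment: J = I_x + I_y = 193.39 in⁴.

J ≈ 193 in⁴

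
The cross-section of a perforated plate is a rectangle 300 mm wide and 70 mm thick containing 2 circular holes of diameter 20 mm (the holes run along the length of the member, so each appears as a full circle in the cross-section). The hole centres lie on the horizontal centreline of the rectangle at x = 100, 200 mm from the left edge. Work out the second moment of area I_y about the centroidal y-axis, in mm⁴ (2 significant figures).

Break the section into simple shapes (no overlaps), measuring from the bottom-left corner of the bounding box.
Plate: 300 × 70, A = 21 000 mm², x = 150 mm, Ī = 157 500 000 mm⁴.
Hole 1 (subtracted): ⌀20, A = 314.2 mm², x = 100 mm, Ī = 7 854 mm⁴.
Hole 2 (subtracted): ⌀20, A = 314.2 mm², x = 200 mm, Ī = 7 854 mm⁴.
By symmetry the centroid is at mid-width, x̄ = 150 mm.
Transfer each piece to the centroidal y-axis using Ī + A·d² with d = x − 150:
  plate: d = 0 mm → contributes +157 500 000 mm⁴
  hole 1: d = -50 mm → contributes −793 252 mm⁴
  hole 2: d = 50 mm → contributes −793 252 mm⁴
Total I = 155 913 496 mm⁴.

I_y ≈ 1.6 × 10⁸ mm⁴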